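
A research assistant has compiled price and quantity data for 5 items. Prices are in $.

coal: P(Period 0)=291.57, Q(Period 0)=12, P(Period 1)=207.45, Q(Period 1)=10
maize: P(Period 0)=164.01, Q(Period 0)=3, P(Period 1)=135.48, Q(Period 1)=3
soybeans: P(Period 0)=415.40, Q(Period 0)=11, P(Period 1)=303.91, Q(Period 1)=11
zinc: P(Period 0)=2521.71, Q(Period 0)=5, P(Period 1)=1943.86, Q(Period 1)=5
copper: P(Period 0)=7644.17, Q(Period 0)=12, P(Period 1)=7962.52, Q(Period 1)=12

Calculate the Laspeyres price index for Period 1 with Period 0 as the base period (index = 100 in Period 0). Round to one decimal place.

Laspeyres price index uses base-period quantities as weights.
ΣP(Period 1)·Q(Period 0) = 207.45×12 + 135.48×3 + 303.91×11 + 1943.86×5 + 7962.52×12 = 2489.4 + 406.44 + 3343.01 + 9719.3 + 95550.24 = 111508.39
ΣP(Period 0)·Q(Period 0) = 291.57×12 + 164.01×3 + 415.40×11 + 2521.71×5 + 7644.17×12 = 3498.84 + 492.03 + 4569.4 + 12608.55 + 91730.04 = 112898.86
Index = 111508.39 / 112898.86 × 100 = 98.7684

98.8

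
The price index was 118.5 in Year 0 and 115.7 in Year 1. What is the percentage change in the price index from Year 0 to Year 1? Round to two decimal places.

-2.36%

Change = (115.7 − 118.5) / 118.5 × 100
       = -2.8 / 118.5 × 100 = -2.3629%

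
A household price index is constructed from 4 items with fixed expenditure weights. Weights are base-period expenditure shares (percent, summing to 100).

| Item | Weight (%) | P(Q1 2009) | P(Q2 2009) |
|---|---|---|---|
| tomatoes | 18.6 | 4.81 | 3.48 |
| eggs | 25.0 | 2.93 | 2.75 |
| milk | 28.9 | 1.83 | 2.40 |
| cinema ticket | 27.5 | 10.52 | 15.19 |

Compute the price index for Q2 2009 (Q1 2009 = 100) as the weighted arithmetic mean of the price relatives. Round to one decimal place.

114.5

tomatoes: 18.6 × (3.48/4.81) = 18.6 × 0.723493 = 13.4570
eggs: 25.0 × (2.75/2.93) = 25.0 × 0.938567 = 23.4642
milk: 28.9 × (2.40/1.83) = 28.9 × 1.311475 = 37.9016
cinema ticket: 27.5 × (15.19/10.52) = 27.5 × 1.443916 = 39.7077
Index = Σ wᵢ·(p₁ᵢ/p₀ᵢ) = 13.4570 + 23.4642 + 37.9016 + 39.7077 = 114.5305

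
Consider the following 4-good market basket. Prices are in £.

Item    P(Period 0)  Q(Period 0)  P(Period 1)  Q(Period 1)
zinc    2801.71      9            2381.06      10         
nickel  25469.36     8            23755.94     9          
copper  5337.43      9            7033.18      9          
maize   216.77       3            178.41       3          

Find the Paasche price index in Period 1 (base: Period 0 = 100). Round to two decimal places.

Paasche price index uses current-period quantities as weights.
ΣP(Period 1)·Q(Period 1) = 2381.06×10 + 23755.94×9 + 7033.18×9 + 178.41×3 = 23810.6 + 213803.46 + 63298.62 + 535.23 = 301447.91
ΣP(Period 0)·Q(Period 1) = 2801.71×10 + 25469.36×9 + 5337.43×9 + 216.77×3 = 28017.1 + 229224.24 + 48036.87 + 650.31 = 305928.52
Index = 301447.91 / 305928.52 × 100 = 98.5354

98.54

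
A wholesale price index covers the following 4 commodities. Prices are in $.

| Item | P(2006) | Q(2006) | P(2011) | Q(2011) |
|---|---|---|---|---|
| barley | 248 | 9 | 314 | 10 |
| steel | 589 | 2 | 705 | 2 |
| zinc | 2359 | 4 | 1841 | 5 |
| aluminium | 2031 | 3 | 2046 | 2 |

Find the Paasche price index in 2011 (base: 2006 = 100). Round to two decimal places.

Paasche price index uses current-period quantities as weights.
ΣP(2011)·Q(2011) = 314×10 + 705×2 + 1841×5 + 2046×2 = 3140 + 1410 + 9205 + 4092 = 17847
ΣP(2006)·Q(2011) = 248×10 + 589×2 + 2359×5 + 2031×2 = 2480 + 1178 + 11795 + 4062 = 19515
Index = 17847 / 19515 × 100 = 91.4527

91.45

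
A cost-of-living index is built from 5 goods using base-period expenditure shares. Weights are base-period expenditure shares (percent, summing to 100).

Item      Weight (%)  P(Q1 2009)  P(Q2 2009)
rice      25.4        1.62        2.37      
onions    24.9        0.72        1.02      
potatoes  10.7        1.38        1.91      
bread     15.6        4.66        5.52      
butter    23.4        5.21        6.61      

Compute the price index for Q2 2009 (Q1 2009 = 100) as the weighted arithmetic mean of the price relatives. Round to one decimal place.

rice: 25.4 × (2.37/1.62) = 25.4 × 1.462963 = 37.1593
onions: 24.9 × (1.02/0.72) = 24.9 × 1.416667 = 35.2750
potatoes: 10.7 × (1.91/1.38) = 10.7 × 1.384058 = 14.8094
bread: 15.6 × (5.52/4.66) = 15.6 × 1.184549 = 18.4790
butter: 23.4 × (6.61/5.21) = 23.4 × 1.268714 = 29.6879
Index = Σ wᵢ·(p₁ᵢ/p₀ᵢ) = 37.1593 + 35.2750 + 14.8094 + 18.4790 + 29.6879 = 135.4106

135.4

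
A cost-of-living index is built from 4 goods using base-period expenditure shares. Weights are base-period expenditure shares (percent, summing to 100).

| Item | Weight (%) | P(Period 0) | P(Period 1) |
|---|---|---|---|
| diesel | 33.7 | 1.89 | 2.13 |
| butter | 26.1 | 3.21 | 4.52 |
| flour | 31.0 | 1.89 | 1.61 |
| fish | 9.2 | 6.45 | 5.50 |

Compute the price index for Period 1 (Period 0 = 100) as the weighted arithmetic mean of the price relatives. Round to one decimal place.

109.0

diesel: 33.7 × (2.13/1.89) = 33.7 × 1.126984 = 37.9794
butter: 26.1 × (4.52/3.21) = 26.1 × 1.408100 = 36.7514
flour: 31.0 × (1.61/1.89) = 31.0 × 0.851852 = 26.4074
fish: 9.2 × (5.50/6.45) = 9.2 × 0.852713 = 7.8450
Index = Σ wᵢ·(p₁ᵢ/p₀ᵢ) = 37.9794 + 36.7514 + 26.4074 + 7.8450 = 108.9831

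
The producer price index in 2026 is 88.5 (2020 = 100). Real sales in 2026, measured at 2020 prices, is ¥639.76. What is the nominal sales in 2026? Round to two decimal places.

Nominal = Real × (Index/100) = 639.76 × (88.5/100)
        = 639.76 × 0.885 = 566.1876

566.19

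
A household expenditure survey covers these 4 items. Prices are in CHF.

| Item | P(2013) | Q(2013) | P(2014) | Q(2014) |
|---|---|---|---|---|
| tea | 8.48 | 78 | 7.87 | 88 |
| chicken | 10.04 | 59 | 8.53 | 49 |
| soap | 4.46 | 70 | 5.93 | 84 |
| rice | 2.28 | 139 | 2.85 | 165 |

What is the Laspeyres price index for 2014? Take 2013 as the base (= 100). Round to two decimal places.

102.41

Laspeyres price index uses base-period quantities as weights.
ΣP(2014)·Q(2013) = 7.87×78 + 8.53×59 + 5.93×70 + 2.85×139 = 613.86 + 503.27 + 415.1 + 396.15 = 1928.38
ΣP(2013)·Q(2013) = 8.48×78 + 10.04×59 + 4.46×70 + 2.28×139 = 661.44 + 592.36 + 312.2 + 316.92 = 1882.92
Index = 1928.38 / 1882.92 × 100 = 102.4143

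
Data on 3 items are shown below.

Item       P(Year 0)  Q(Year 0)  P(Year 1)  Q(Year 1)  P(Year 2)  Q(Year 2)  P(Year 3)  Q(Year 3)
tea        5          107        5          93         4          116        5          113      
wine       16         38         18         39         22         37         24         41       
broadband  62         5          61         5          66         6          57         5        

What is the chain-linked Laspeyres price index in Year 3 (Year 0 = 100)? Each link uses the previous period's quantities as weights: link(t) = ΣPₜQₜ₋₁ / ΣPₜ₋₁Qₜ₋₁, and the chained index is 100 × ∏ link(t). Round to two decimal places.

120.19

Link Year 0→Year 1:
ΣP(Year 1)Q(Year 0) = 5×107 + 18×38 + 61×5 = 535 + 684 + 305 = 1524
ΣP(Year 0)Q(Year 0) = 5×107 + 16×38 + 62×5 = 535 + 608 + 310 = 1453
link = 1524/1453 = 1.048864
Link Year 1→Year 2:
ΣP(Year 2)Q(Year 1) = 4×93 + 22×39 + 66×5 = 372 + 858 + 330 = 1560
ΣP(Year 1)Q(Year 1) = 5×93 + 18×39 + 61×5 = 465 + 702 + 305 = 1472
link = 1560/1472 = 1.059783
Link Year 2→Year 3:
ΣP(Year 3)Q(Year 2) = 5×116 + 24×37 + 57×6 = 580 + 888 + 342 = 1810
ΣP(Year 2)Q(Year 2) = 4×116 + 22×37 + 66×6 = 464 + 814 + 396 = 1674
link = 1810/1674 = 1.081243
Chained index = 100 × 1.048864 × 1.059783 × 1.081243 = 120.1875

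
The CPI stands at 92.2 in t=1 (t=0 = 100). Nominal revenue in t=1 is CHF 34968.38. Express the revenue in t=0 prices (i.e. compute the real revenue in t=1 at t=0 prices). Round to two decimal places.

Real = Nominal ÷ (Index/100) = 34968.38 ÷ (92.2/100)
     = 34968.38 ÷ 0.922 = 37926.6594

37926.66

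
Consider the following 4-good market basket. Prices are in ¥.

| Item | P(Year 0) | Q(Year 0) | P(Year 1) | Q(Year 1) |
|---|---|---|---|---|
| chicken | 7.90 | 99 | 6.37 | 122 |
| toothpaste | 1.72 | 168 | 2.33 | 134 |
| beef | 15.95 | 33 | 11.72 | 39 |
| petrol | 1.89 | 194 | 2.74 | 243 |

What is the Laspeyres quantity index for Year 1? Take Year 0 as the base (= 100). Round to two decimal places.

Laspeyres quantity index uses base-period prices as weights.
ΣP(Year 0)·Q(Year 1) = 7.90×122 + 1.72×134 + 15.95×39 + 1.89×243 = 963.8 + 230.48 + 622.05 + 459.27 = 2275.6
ΣP(Year 0)·Q(Year 0) = 7.90×99 + 1.72×168 + 15.95×33 + 1.89×194 = 782.1 + 288.96 + 526.35 + 366.66 = 1964.07
Index = 2275.6 / 1964.07 × 100 = 115.8615

115.86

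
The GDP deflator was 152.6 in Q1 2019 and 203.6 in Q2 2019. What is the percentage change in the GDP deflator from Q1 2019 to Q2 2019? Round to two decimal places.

Change = (203.6 − 152.6) / 152.6 × 100
       = 51.0 / 152.6 × 100 = 33.4207%

33.42%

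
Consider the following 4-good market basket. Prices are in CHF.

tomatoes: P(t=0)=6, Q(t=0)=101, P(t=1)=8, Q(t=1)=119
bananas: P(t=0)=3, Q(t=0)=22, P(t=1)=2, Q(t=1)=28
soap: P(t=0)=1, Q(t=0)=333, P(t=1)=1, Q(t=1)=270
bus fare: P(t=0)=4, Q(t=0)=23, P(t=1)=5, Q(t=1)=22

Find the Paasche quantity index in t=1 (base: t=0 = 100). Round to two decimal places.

106.77

Paasche quantity index uses current-period prices as weights.
ΣP(t=1)·Q(t=1) = 8×119 + 2×28 + 1×270 + 5×22 = 952 + 56 + 270 + 110 = 1388
ΣP(t=1)·Q(t=0) = 8×101 + 2×22 + 1×333 + 5×23 = 808 + 44 + 333 + 115 = 1300
Index = 1388 / 1300 × 100 = 106.7692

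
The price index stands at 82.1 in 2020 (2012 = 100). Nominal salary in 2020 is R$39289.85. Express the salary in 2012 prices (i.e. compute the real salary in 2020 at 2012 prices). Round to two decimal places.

47856.09

Real = Nominal ÷ (Index/100) = 39289.85 ÷ (82.1/100)
     = 39289.85 ÷ 0.821 = 47856.0901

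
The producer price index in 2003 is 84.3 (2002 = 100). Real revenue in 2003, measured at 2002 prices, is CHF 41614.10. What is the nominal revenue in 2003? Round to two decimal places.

35080.69

Nominal = Real × (Index/100) = 41614.10 × (84.3/100)
        = 41614.10 × 0.843 = 35080.6863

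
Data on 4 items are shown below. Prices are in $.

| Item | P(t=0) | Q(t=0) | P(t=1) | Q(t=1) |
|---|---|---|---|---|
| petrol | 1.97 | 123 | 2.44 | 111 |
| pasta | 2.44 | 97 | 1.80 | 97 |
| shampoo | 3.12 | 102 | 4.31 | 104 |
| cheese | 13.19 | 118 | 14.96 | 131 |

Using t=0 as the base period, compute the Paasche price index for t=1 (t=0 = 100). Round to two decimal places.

Paasche price index uses current-period quantities as weights.
ΣP(t=1)·Q(t=1) = 2.44×111 + 1.80×97 + 4.31×104 + 14.96×131 = 270.84 + 174.6 + 448.24 + 1959.76 = 2853.44
ΣP(t=0)·Q(t=1) = 1.97×111 + 2.44×97 + 3.12×104 + 13.19×131 = 218.67 + 236.68 + 324.48 + 1727.89 = 2507.72
Index = 2853.44 / 2507.72 × 100 = 113.7862

113.79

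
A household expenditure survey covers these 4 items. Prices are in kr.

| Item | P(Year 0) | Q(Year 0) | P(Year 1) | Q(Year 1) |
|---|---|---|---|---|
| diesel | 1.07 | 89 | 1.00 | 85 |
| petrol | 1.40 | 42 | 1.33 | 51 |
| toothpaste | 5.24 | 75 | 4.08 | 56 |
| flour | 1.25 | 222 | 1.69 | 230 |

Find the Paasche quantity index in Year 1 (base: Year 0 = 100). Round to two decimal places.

93.22

Paasche quantity index uses current-period prices as weights.
ΣP(Year 1)·Q(Year 1) = 1.00×85 + 1.33×51 + 4.08×56 + 1.69×230 = 85 + 67.83 + 228.48 + 388.7 = 770.01
ΣP(Year 1)·Q(Year 0) = 1.00×89 + 1.33×42 + 4.08×75 + 1.69×222 = 89 + 55.86 + 306 + 375.18 = 826.04
Index = 770.01 / 826.04 × 100 = 93.2170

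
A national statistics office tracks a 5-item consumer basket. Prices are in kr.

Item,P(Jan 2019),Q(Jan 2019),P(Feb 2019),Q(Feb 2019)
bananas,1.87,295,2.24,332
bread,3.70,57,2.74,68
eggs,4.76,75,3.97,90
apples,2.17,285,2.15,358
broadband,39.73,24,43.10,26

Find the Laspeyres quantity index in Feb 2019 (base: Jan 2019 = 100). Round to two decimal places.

Laspeyres quantity index uses base-period prices as weights.
ΣP(Jan 2019)·Q(Feb 2019) = 1.87×332 + 3.70×68 + 4.76×90 + 2.17×358 + 39.73×26 = 620.84 + 251.6 + 428.4 + 776.86 + 1032.98 = 3110.68
ΣP(Jan 2019)·Q(Jan 2019) = 1.87×295 + 3.70×57 + 4.76×75 + 2.17×285 + 39.73×24 = 551.65 + 210.9 + 357 + 618.45 + 953.52 = 2691.52
Index = 3110.68 / 2691.52 × 100 = 115.5734

115.57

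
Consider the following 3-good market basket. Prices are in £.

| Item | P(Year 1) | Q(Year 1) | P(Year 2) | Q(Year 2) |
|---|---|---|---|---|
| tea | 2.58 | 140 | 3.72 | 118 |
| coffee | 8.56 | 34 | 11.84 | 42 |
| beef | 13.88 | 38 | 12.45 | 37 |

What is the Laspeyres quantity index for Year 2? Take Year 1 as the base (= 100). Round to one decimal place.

99.8

Laspeyres quantity index uses base-period prices as weights.
ΣP(Year 1)·Q(Year 2) = 2.58×118 + 8.56×42 + 13.88×37 = 304.44 + 359.52 + 513.56 = 1177.52
ΣP(Year 1)·Q(Year 1) = 2.58×140 + 8.56×34 + 13.88×38 = 361.2 + 291.04 + 527.44 = 1179.68
Index = 1177.52 / 1179.68 × 100 = 99.8169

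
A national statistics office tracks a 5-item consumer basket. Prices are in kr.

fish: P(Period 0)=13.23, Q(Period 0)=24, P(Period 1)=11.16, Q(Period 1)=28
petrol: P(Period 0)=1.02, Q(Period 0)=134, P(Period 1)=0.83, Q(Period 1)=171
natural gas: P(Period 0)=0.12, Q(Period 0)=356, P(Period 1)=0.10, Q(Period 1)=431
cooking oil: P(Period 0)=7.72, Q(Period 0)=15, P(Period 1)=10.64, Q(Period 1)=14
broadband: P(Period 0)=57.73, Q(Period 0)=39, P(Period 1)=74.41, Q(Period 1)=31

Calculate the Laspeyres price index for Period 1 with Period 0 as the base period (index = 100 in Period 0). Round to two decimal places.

121.37

Laspeyres price index uses base-period quantities as weights.
ΣP(Period 1)·Q(Period 0) = 11.16×24 + 0.83×134 + 0.10×356 + 10.64×15 + 74.41×39 = 267.84 + 111.22 + 35.6 + 159.6 + 2901.99 = 3476.25
ΣP(Period 0)·Q(Period 0) = 13.23×24 + 1.02×134 + 0.12×356 + 7.72×15 + 57.73×39 = 317.52 + 136.68 + 42.72 + 115.8 + 2251.47 = 2864.19
Index = 3476.25 / 2864.19 × 100 = 121.3694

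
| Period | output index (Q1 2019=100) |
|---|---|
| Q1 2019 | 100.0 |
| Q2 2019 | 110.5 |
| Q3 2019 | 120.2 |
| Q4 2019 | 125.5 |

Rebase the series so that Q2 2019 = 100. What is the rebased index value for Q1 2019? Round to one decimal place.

Rebased(Q1 2019) = 100.0 / 110.5 × 100 = 90.4977

90.5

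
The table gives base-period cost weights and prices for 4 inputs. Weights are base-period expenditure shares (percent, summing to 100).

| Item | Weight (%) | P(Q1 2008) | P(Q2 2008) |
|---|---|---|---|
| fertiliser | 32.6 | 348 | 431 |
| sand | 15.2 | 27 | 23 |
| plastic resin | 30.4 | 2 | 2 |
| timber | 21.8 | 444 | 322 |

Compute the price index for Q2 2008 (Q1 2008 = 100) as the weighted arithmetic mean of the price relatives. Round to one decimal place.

99.5

fertiliser: 32.6 × (431/348) = 32.6 × 1.238506 = 40.3753
sand: 15.2 × (23/27) = 15.2 × 0.851852 = 12.9481
plastic resin: 30.4 × (2/2) = 30.4 × 1.000000 = 30.4000
timber: 21.8 × (322/444) = 21.8 × 0.725225 = 15.8099
Index = Σ wᵢ·(p₁ᵢ/p₀ᵢ) = 40.3753 + 12.9481 + 30.4000 + 15.8099 = 99.5333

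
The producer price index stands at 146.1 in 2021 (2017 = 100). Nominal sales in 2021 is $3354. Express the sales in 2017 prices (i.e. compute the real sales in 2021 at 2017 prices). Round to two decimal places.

2295.69

Real = Nominal ÷ (Index/100) = 3354 ÷ (146.1/100)
     = 3354 ÷ 1.461 = 2295.6879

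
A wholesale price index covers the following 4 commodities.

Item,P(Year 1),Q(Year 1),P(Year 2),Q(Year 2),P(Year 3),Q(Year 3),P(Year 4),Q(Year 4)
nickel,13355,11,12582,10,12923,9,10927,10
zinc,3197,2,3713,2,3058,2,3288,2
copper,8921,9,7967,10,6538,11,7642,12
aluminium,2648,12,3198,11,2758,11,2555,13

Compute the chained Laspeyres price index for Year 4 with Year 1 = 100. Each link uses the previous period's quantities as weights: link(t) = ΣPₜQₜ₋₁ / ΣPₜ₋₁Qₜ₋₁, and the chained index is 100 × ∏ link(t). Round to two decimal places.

86.78

Link Year 1→Year 2:
ΣP(Year 2)Q(Year 1) = 12582×11 + 3713×2 + 7967×9 + 3198×12 = 138402 + 7426 + 71703 + 38376 = 255907
ΣP(Year 1)Q(Year 1) = 13355×11 + 3197×2 + 8921×9 + 2648×12 = 146905 + 6394 + 80289 + 31776 = 265364
link = 255907/265364 = 0.964362
Link Year 2→Year 3:
ΣP(Year 3)Q(Year 2) = 12923×10 + 3058×2 + 6538×10 + 2758×11 = 129230 + 6116 + 65380 + 30338 = 231064
ΣP(Year 2)Q(Year 2) = 12582×10 + 3713×2 + 7967×10 + 3198×11 = 125820 + 7426 + 79670 + 35178 = 248094
link = 231064/248094 = 0.931357
Link Year 3→Year 4:
ΣP(Year 4)Q(Year 3) = 10927×9 + 3288×2 + 7642×11 + 2555×11 = 98343 + 6576 + 84062 + 28105 = 217086
ΣP(Year 3)Q(Year 3) = 12923×9 + 3058×2 + 6538×11 + 2758×11 = 116307 + 6116 + 71918 + 30338 = 224679
link = 217086/224679 = 0.966205
Chained index = 100 × 0.964362 × 0.931357 × 0.966205 = 86.7812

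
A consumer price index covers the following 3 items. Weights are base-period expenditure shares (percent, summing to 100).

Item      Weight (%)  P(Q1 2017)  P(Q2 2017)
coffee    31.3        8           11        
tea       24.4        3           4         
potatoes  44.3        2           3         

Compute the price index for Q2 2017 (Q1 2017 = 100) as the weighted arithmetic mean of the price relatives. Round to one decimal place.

coffee: 31.3 × (11/8) = 31.3 × 1.375000 = 43.0375
tea: 24.4 × (4/3) = 24.4 × 1.333333 = 32.5333
potatoes: 44.3 × (3/2) = 44.3 × 1.500000 = 66.4500
Index = Σ wᵢ·(p₁ᵢ/p₀ᵢ) = 43.0375 + 32.5333 + 66.4500 = 142.0208

142.0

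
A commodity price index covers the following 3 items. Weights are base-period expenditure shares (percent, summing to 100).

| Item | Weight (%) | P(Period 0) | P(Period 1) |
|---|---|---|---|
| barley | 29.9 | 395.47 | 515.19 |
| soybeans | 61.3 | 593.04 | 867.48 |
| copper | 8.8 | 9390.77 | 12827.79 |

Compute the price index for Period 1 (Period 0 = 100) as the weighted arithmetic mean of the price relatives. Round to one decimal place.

140.6

barley: 29.9 × (515.19/395.47) = 29.9 × 1.302728 = 38.9516
soybeans: 61.3 × (867.48/593.04) = 61.3 × 1.462768 = 89.6677
copper: 8.8 × (12827.79/9390.77) = 8.8 × 1.366000 = 12.0208
Index = Σ wᵢ·(p₁ᵢ/p₀ᵢ) = 38.9516 + 89.6677 + 12.0208 = 140.6401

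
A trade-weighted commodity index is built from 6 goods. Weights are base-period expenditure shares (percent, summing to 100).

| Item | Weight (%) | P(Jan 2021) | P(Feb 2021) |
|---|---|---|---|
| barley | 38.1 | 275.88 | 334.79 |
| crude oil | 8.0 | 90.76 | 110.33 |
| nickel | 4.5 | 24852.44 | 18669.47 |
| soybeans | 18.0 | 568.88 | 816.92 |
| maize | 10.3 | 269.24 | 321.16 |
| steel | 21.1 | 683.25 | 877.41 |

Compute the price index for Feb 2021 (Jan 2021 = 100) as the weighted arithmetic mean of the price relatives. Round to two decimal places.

barley: 38.1 × (334.79/275.88) = 38.1 × 1.213535 = 46.2357
crude oil: 8.0 × (110.33/90.76) = 8.0 × 1.215624 = 9.7250
nickel: 4.5 × (18669.47/24852.44) = 4.5 × 0.751213 = 3.3805
soybeans: 18.0 × (816.92/568.88) = 18.0 × 1.436015 = 25.8483
maize: 10.3 × (321.16/269.24) = 10.3 × 1.192839 = 12.2862
steel: 21.1 × (877.41/683.25) = 21.1 × 1.284171 = 27.0960
Index = Σ wᵢ·(p₁ᵢ/p₀ᵢ) = 46.2357 + 9.7250 + 3.3805 + 25.8483 + 12.2862 + 27.0960 = 124.5716

124.57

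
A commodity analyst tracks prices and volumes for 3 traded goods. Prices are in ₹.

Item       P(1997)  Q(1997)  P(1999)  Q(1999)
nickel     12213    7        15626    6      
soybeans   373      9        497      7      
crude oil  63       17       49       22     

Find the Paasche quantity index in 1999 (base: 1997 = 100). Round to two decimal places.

Paasche quantity index uses current-period prices as weights.
ΣP(1999)·Q(1999) = 15626×6 + 497×7 + 49×22 = 93756 + 3479 + 1078 = 98313
ΣP(1999)·Q(1997) = 15626×7 + 497×9 + 49×17 = 109382 + 4473 + 833 = 114688
Index = 98313 / 114688 × 100 = 85.7221

85.72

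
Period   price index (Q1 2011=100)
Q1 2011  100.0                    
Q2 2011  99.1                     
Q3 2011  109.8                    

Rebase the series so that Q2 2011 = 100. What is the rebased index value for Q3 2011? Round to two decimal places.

110.80

Rebased(Q3 2011) = 109.8 / 99.1 × 100 = 110.7972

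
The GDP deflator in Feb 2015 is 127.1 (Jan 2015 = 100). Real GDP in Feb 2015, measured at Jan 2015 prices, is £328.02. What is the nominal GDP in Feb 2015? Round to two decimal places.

416.91

Nominal = Real × (Index/100) = 328.02 × (127.1/100)
        = 328.02 × 1.271 = 416.9134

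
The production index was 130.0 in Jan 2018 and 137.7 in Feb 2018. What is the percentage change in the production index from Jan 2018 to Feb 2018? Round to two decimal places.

5.92%

Change = (137.7 − 130.0) / 130.0 × 100
       = 7.7 / 130.0 × 100 = 5.9231%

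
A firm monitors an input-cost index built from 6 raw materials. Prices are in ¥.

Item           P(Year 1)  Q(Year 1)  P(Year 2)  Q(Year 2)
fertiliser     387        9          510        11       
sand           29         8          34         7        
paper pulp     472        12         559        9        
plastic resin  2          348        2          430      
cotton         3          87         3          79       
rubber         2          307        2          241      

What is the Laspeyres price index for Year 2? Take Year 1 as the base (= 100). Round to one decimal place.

Laspeyres price index uses base-period quantities as weights.
ΣP(Year 2)·Q(Year 1) = 510×9 + 34×8 + 559×12 + 2×348 + 3×87 + 2×307 = 4590 + 272 + 6708 + 696 + 261 + 614 = 13141
ΣP(Year 1)·Q(Year 1) = 387×9 + 29×8 + 472×12 + 2×348 + 3×87 + 2×307 = 3483 + 232 + 5664 + 696 + 261 + 614 = 10950
Index = 13141 / 10950 × 100 = 120.0091

120.0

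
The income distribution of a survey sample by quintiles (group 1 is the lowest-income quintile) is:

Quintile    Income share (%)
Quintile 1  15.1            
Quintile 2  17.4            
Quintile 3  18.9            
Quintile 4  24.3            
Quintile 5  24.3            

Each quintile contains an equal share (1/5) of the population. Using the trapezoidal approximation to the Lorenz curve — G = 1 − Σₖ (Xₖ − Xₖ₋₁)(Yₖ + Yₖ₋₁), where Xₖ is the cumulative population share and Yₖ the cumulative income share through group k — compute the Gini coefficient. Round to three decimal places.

0.101

Cumulative income shares Yₖ: 0.1510, 0.3250, 0.5140, 0.7570, 1.0000
Σ (Xₖ−Xₖ₋₁)(Yₖ+Yₖ₋₁) = (1/5)(0.1510+0.0000) + (1/5)(0.3250+0.1510) + (1/5)(0.5140+0.3250) + (1/5)(0.7570+0.5140) + (1/5)(1.0000+0.7570)
  = 0.0302 + 0.0952 + 0.1678 + 0.2542 + 0.3514 = 0.8988
G = 1 − 0.8988 = 0.1012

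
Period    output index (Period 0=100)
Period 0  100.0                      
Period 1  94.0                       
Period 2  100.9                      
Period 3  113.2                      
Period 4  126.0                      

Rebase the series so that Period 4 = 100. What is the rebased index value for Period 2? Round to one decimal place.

Rebased(Period 2) = 100.9 / 126.0 × 100 = 80.0794

80.1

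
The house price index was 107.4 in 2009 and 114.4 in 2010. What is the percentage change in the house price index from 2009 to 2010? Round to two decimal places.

6.52%

Change = (114.4 − 107.4) / 107.4 × 100
       = 7.0 / 107.4 × 100 = 6.5177%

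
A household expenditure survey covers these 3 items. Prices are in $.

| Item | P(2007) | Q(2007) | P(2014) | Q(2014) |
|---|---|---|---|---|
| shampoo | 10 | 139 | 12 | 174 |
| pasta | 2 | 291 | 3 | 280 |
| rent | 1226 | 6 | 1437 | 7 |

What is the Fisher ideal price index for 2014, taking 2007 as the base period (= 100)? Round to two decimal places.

Laspeyres component (base-period weights):
ΣP(2014)Q(2007) = 12×139 + 3×291 + 1437×6 = 1668 + 873 + 8622 = 11163
ΣP(2007)Q(2007) = 10×139 + 2×291 + 1226×6 = 1390 + 582 + 7356 = 9328
L = 11163 / 9328 × 100 = 119.6720
Paasche component (current-period weights):
ΣP(2014)Q(2014) = 12×174 + 3×280 + 1437×7 = 2088 + 840 + 10059 = 12987
ΣP(2007)Q(2014) = 10×174 + 2×280 + 1226×7 = 1740 + 560 + 8582 = 10882
P = 12987 / 10882 × 100 = 119.3439
Fisher = √(L × P) = √(119.6720 × 119.3439) = 119.5078

119.51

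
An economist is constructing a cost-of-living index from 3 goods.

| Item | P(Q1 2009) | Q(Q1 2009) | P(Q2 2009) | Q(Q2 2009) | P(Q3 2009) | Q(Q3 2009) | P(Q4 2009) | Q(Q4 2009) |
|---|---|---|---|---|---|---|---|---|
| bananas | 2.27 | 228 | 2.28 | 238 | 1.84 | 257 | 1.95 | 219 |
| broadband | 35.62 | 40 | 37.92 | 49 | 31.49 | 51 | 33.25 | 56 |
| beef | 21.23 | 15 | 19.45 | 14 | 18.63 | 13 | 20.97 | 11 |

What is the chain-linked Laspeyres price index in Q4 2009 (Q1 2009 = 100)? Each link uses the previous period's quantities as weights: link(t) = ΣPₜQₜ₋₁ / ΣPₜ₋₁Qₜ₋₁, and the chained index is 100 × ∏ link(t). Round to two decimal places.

Link Q1 2009→Q2 2009:
ΣP(Q2 2009)Q(Q1 2009) = 2.28×228 + 37.92×40 + 19.45×15 = 519.84 + 1516.8 + 291.75 = 2328.39
ΣP(Q1 2009)Q(Q1 2009) = 2.27×228 + 35.62×40 + 21.23×15 = 517.56 + 1424.8 + 318.45 = 2260.81
link = 2328.39/2260.81 = 1.029892
Link Q2 2009→Q3 2009:
ΣP(Q3 2009)Q(Q2 2009) = 1.84×238 + 31.49×49 + 18.63×14 = 437.92 + 1543.01 + 260.82 = 2241.75
ΣP(Q2 2009)Q(Q2 2009) = 2.28×238 + 37.92×49 + 19.45×14 = 542.64 + 1858.08 + 272.3 = 2673.02
link = 2241.75/2673.02 = 0.838658
Link Q3 2009→Q4 2009:
ΣP(Q4 2009)Q(Q3 2009) = 1.95×257 + 33.25×51 + 20.97×13 = 501.15 + 1695.75 + 272.61 = 2469.51
ΣP(Q3 2009)Q(Q3 2009) = 1.84×257 + 31.49×51 + 18.63×13 = 472.88 + 1605.99 + 242.19 = 2321.06
link = 2469.51/2321.06 = 1.063958
Chained index = 100 × 1.029892 × 0.838658 × 1.063958 = 91.8969

91.90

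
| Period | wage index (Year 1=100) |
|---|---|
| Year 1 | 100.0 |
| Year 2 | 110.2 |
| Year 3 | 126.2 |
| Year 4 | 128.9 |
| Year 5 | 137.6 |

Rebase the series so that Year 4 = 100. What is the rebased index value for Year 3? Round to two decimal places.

Rebased(Year 3) = 126.2 / 128.9 × 100 = 97.9054

97.91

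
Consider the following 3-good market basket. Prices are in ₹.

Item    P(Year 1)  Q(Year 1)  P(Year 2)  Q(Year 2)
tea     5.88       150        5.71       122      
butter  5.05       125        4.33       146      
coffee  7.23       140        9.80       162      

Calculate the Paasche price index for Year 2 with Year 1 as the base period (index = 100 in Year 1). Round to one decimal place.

111.1

Paasche price index uses current-period quantities as weights.
ΣP(Year 2)·Q(Year 2) = 5.71×122 + 4.33×146 + 9.80×162 = 696.62 + 632.18 + 1587.6 = 2916.4
ΣP(Year 1)·Q(Year 2) = 5.88×122 + 5.05×146 + 7.23×162 = 717.36 + 737.3 + 1171.26 = 2625.92
Index = 2916.4 / 2625.92 × 100 = 111.0620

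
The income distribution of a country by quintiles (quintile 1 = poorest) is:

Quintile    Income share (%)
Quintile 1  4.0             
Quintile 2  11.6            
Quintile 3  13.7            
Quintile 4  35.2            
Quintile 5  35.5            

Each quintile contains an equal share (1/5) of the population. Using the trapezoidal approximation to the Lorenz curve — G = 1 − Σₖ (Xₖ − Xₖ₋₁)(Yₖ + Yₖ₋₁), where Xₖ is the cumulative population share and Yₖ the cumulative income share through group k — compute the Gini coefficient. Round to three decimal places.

Cumulative income shares Yₖ: 0.0400, 0.1560, 0.2930, 0.6450, 1.0000
Σ (Xₖ−Xₖ₋₁)(Yₖ+Yₖ₋₁) = (1/5)(0.0400+0.0000) + (1/5)(0.1560+0.0400) + (1/5)(0.2930+0.1560) + (1/5)(0.6450+0.2930) + (1/5)(1.0000+0.6450)
  = 0.0080 + 0.0392 + 0.0898 + 0.1876 + 0.3290 = 0.6536
G = 1 − 0.6536 = 0.3464

0.346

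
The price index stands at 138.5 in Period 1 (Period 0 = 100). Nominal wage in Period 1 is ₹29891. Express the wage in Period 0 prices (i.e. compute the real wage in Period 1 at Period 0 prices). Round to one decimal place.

Real = Nominal ÷ (Index/100) = 29891 ÷ (138.5/100)
     = 29891 ÷ 1.385 = 21581.9495

21581.9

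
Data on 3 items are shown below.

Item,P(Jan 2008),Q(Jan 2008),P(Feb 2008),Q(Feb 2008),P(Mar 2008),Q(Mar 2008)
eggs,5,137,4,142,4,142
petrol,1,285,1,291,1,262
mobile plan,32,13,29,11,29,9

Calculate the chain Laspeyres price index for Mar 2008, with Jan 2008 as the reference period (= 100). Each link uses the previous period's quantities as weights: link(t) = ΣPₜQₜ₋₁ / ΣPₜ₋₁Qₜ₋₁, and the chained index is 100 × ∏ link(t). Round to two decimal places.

87.30

Link Jan 2008→Feb 2008:
ΣP(Feb 2008)Q(Jan 2008) = 4×137 + 1×285 + 29×13 = 548 + 285 + 377 = 1210
ΣP(Jan 2008)Q(Jan 2008) = 5×137 + 1×285 + 32×13 = 685 + 285 + 416 = 1386
link = 1210/1386 = 0.873016
Link Feb 2008→Mar 2008:
ΣP(Mar 2008)Q(Feb 2008) = 4×142 + 1×291 + 29×11 = 568 + 291 + 319 = 1178
ΣP(Feb 2008)Q(Feb 2008) = 4×142 + 1×291 + 29×11 = 568 + 291 + 319 = 1178
link = 1178/1178 = 1.000000
Chained index = 100 × 0.873016 × 1.000000 = 87.3016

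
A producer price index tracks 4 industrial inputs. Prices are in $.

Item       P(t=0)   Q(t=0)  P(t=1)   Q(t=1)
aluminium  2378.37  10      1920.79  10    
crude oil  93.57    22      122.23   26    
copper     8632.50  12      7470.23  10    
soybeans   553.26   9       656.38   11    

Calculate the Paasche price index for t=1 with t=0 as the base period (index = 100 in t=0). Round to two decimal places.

87.93

Paasche price index uses current-period quantities as weights.
ΣP(t=1)·Q(t=1) = 1920.79×10 + 122.23×26 + 7470.23×10 + 656.38×11 = 19207.9 + 3177.98 + 74702.3 + 7220.18 = 104308.36
ΣP(t=0)·Q(t=1) = 2378.37×10 + 93.57×26 + 8632.50×10 + 553.26×11 = 23783.7 + 2432.82 + 86325 + 6085.86 = 118627.38
Index = 104308.36 / 118627.38 × 100 = 87.9294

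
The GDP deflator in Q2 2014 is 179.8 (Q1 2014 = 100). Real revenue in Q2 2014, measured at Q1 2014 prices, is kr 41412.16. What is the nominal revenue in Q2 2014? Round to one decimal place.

74459.1

Nominal = Real × (Index/100) = 41412.16 × (179.8/100)
        = 41412.16 × 1.798 = 74459.0637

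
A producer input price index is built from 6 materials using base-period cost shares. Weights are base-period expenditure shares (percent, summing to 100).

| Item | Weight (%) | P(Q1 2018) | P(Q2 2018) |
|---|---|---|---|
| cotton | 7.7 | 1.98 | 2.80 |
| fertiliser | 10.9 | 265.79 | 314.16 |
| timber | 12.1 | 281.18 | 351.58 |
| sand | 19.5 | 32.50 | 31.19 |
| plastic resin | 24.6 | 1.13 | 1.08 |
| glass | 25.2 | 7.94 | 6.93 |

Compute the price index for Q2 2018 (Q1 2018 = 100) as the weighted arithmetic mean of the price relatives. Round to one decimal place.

103.1

cotton: 7.7 × (2.80/1.98) = 7.7 × 1.414141 = 10.8889
fertiliser: 10.9 × (314.16/265.79) = 10.9 × 1.181986 = 12.8836
timber: 12.1 × (351.58/281.18) = 12.1 × 1.250373 = 15.1295
sand: 19.5 × (31.19/32.50) = 19.5 × 0.959692 = 18.7140
plastic resin: 24.6 × (1.08/1.13) = 24.6 × 0.955752 = 23.5115
glass: 25.2 × (6.93/7.94) = 25.2 × 0.872796 = 21.9945
Index = Σ wᵢ·(p₁ᵢ/p₀ᵢ) = 10.8889 + 12.8836 + 15.1295 + 18.7140 + 23.5115 + 21.9945 = 103.1220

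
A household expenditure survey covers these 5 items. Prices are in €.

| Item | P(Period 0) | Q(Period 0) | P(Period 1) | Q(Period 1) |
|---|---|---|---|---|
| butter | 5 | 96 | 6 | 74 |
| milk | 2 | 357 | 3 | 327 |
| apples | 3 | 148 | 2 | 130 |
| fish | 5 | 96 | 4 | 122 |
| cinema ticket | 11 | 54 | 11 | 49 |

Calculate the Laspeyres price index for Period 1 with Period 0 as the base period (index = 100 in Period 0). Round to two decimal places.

Laspeyres price index uses base-period quantities as weights.
ΣP(Period 1)·Q(Period 0) = 6×96 + 3×357 + 2×148 + 4×96 + 11×54 = 576 + 1071 + 296 + 384 + 594 = 2921
ΣP(Period 0)·Q(Period 0) = 5×96 + 2×357 + 3×148 + 5×96 + 11×54 = 480 + 714 + 444 + 480 + 594 = 2712
Index = 2921 / 2712 × 100 = 107.7065

107.71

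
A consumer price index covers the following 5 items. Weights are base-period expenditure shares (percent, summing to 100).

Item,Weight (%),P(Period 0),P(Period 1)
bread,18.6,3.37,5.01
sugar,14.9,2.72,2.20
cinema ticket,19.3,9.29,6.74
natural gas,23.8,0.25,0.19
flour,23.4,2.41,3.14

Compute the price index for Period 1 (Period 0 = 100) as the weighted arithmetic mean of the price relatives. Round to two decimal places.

bread: 18.6 × (5.01/3.37) = 18.6 × 1.486647 = 27.6516
sugar: 14.9 × (2.20/2.72) = 14.9 × 0.808824 = 12.0515
cinema ticket: 19.3 × (6.74/9.29) = 19.3 × 0.725511 = 14.0024
natural gas: 23.8 × (0.19/0.25) = 23.8 × 0.760000 = 18.0880
flour: 23.4 × (3.14/2.41) = 23.4 × 1.302905 = 30.4880
Index = Σ wᵢ·(p₁ᵢ/p₀ᵢ) = 27.6516 + 12.0515 + 14.0024 + 18.0880 + 30.4880 = 102.2814

102.28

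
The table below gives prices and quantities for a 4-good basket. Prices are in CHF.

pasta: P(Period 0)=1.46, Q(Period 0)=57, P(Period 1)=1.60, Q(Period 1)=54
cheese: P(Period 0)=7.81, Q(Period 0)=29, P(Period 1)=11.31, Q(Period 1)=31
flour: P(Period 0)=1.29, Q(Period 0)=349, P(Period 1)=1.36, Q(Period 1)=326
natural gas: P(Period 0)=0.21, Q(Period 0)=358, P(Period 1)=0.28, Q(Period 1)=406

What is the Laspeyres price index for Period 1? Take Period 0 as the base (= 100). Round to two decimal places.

Laspeyres price index uses base-period quantities as weights.
ΣP(Period 1)·Q(Period 0) = 1.60×57 + 11.31×29 + 1.36×349 + 0.28×358 = 91.2 + 327.99 + 474.64 + 100.24 = 994.07
ΣP(Period 0)·Q(Period 0) = 1.46×57 + 7.81×29 + 1.29×349 + 0.21×358 = 83.22 + 226.49 + 450.21 + 75.18 = 835.1
Index = 994.07 / 835.1 × 100 = 119.0360

119.04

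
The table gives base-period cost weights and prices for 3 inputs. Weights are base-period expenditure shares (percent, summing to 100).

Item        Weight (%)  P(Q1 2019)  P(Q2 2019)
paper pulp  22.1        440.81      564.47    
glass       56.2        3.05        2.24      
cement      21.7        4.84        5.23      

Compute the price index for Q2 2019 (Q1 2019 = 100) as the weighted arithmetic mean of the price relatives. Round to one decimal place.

paper pulp: 22.1 × (564.47/440.81) = 22.1 × 1.280529 = 28.2997
glass: 56.2 × (2.24/3.05) = 56.2 × 0.734426 = 41.2748
cement: 21.7 × (5.23/4.84) = 21.7 × 1.080579 = 23.4486
Index = Σ wᵢ·(p₁ᵢ/p₀ᵢ) = 28.2997 + 41.2748 + 23.4486 = 93.0230

93.0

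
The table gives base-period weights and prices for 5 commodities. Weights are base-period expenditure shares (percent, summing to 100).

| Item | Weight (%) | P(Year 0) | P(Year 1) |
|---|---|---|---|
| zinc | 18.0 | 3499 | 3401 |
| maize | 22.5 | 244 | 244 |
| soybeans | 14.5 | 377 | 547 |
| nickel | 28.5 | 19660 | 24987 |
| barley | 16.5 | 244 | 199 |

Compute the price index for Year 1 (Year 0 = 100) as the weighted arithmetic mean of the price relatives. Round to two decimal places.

110.71

zinc: 18.0 × (3401/3499) = 18.0 × 0.971992 = 17.4959
maize: 22.5 × (244/244) = 22.5 × 1.000000 = 22.5000
soybeans: 14.5 × (547/377) = 14.5 × 1.450928 = 21.0385
nickel: 28.5 × (24987/19660) = 28.5 × 1.270956 = 36.2223
barley: 16.5 × (199/244) = 16.5 × 0.815574 = 13.4570
Index = Σ wᵢ·(p₁ᵢ/p₀ᵢ) = 17.4959 + 22.5000 + 21.0385 + 36.2223 + 13.4570 = 110.7135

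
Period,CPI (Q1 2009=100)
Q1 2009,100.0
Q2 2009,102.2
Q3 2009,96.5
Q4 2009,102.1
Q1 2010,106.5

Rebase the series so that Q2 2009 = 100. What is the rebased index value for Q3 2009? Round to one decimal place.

Rebased(Q3 2009) = 96.5 / 102.2 × 100 = 94.4227

94.4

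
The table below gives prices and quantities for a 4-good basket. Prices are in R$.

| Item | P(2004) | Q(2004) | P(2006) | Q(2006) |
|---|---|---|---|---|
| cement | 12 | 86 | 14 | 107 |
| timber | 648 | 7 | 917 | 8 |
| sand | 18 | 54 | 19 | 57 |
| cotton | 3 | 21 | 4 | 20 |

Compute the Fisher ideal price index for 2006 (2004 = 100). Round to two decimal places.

Laspeyres component (base-period weights):
ΣP(2006)Q(2004) = 14×86 + 917×7 + 19×54 + 4×21 = 1204 + 6419 + 1026 + 84 = 8733
ΣP(2004)Q(2004) = 12×86 + 648×7 + 18×54 + 3×21 = 1032 + 4536 + 972 + 63 = 6603
L = 8733 / 6603 × 100 = 132.2581
Paasche component (current-period weights):
ΣP(2006)Q(2006) = 14×107 + 917×8 + 19×57 + 4×20 = 1498 + 7336 + 1083 + 80 = 9997
ΣP(2004)Q(2006) = 12×107 + 648×8 + 18×57 + 3×20 = 1284 + 5184 + 1026 + 60 = 7554
P = 9997 / 7554 × 100 = 132.3405
Fisher = √(L × P) = √(132.2581 × 132.3405) = 132.2993

132.30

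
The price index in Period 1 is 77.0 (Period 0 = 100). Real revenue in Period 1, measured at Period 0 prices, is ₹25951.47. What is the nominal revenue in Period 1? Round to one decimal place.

19982.6

Nominal = Real × (Index/100) = 25951.47 × (77.0/100)
        = 25951.47 × 0.770 = 19982.6319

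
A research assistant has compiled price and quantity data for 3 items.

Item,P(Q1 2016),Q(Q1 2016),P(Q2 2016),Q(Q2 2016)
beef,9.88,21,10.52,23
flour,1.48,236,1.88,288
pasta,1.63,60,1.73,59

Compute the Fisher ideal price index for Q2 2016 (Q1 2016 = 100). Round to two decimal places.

Laspeyres component (base-period weights):
ΣP(Q2 2016)Q(Q1 2016) = 10.52×21 + 1.88×236 + 1.73×60 = 220.92 + 443.68 + 103.8 = 768.4
ΣP(Q1 2016)Q(Q1 2016) = 9.88×21 + 1.48×236 + 1.63×60 = 207.48 + 349.28 + 97.8 = 654.56
L = 768.4 / 654.56 × 100 = 117.3918
Paasche component (current-period weights):
ΣP(Q2 2016)Q(Q2 2016) = 10.52×23 + 1.88×288 + 1.73×59 = 241.96 + 541.44 + 102.07 = 885.47
ΣP(Q1 2016)Q(Q2 2016) = 9.88×23 + 1.48×288 + 1.63×59 = 227.24 + 426.24 + 96.17 = 749.65
P = 885.47 / 749.65 × 100 = 118.1178
Fisher = √(L × P) = √(117.3918 × 118.1178) = 117.7543

117.75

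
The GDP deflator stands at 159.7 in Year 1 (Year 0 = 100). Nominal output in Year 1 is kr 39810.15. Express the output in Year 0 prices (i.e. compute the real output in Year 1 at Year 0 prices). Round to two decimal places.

24928.08

Real = Nominal ÷ (Index/100) = 39810.15 ÷ (159.7/100)
     = 39810.15 ÷ 1.597 = 24928.0839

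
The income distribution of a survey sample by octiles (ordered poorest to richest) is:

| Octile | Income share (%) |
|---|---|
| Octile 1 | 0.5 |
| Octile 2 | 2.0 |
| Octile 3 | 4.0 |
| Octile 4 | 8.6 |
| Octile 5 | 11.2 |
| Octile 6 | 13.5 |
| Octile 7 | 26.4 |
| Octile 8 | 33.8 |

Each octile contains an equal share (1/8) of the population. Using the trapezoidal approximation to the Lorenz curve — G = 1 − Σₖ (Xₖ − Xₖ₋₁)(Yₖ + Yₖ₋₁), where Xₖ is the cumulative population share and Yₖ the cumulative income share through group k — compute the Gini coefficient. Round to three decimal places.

Cumulative income shares Yₖ: 0.0050, 0.0250, 0.0650, 0.1510, 0.2630, 0.3980, 0.6620, 1.0000
Σ (Xₖ−Xₖ₋₁)(Yₖ+Yₖ₋₁) = (1/8)(0.0050+0.0000) + (1/8)(0.0250+0.0050) + (1/8)(0.0650+0.0250) + (1/8)(0.1510+0.0650) + (1/8)(0.2630+0.1510) + (1/8)(0.3980+0.2630) + (1/8)(0.6620+0.3980) + (1/8)(1.0000+0.6620)
  = 0.0006 + 0.0038 + 0.0112 + 0.0270 + 0.0518 + 0.0826 + 0.1325 + 0.2077 = 0.5172
G = 1 − 0.5172 = 0.4828

0.483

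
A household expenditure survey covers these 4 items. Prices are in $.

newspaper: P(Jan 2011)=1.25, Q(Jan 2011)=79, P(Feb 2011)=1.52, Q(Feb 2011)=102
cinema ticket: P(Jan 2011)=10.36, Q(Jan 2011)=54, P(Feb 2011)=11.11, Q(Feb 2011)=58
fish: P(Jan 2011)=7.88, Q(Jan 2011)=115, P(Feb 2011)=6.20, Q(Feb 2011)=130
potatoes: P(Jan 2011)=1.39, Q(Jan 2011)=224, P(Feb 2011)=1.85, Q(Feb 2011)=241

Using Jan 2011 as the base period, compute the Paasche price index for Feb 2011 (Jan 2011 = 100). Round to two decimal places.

98.25

Paasche price index uses current-period quantities as weights.
ΣP(Feb 2011)·Q(Feb 2011) = 1.52×102 + 11.11×58 + 6.20×130 + 1.85×241 = 155.04 + 644.38 + 806 + 445.85 = 2051.27
ΣP(Jan 2011)·Q(Feb 2011) = 1.25×102 + 10.36×58 + 7.88×130 + 1.39×241 = 127.5 + 600.88 + 1024.4 + 334.99 = 2087.77
Index = 2051.27 / 2087.77 × 100 = 98.2517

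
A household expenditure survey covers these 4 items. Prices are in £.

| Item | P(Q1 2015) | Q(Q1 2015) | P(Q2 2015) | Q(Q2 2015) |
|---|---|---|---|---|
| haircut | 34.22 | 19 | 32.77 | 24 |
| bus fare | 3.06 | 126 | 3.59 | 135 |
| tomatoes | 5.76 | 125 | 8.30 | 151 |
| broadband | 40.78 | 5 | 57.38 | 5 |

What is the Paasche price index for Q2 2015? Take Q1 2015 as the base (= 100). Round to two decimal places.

121.81

Paasche price index uses current-period quantities as weights.
ΣP(Q2 2015)·Q(Q2 2015) = 32.77×24 + 3.59×135 + 8.30×151 + 57.38×5 = 786.48 + 484.65 + 1253.3 + 286.9 = 2811.33
ΣP(Q1 2015)·Q(Q2 2015) = 34.22×24 + 3.06×135 + 5.76×151 + 40.78×5 = 821.28 + 413.1 + 869.76 + 203.9 = 2308.04
Index = 2811.33 / 2308.04 × 100 = 121.8059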